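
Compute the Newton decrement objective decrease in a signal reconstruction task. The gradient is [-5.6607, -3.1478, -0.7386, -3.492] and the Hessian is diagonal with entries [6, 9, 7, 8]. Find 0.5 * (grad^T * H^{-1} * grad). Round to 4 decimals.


Step 1: H is diagonal, so H^(-1) * g = [-0.9435, -0.3498, -0.1055, -0.4365].
Step 2: g^T H^(-1) g = sum_i g_i^2 / H_ii
  = (-5.6607)^2/6 + (-3.1478)^2/9 + (-0.7386)^2/7 + (-3.492)^2/8
  = 5.3406 + 1.101 + 0.0779 + 1.5243 = 8.0437
Step 3: Objective decrease = 0.5 * g^T H^(-1) g = 4.0219


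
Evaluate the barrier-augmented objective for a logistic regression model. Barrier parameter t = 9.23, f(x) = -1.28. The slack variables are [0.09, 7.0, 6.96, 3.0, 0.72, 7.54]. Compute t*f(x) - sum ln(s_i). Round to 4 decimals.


Step 1: Compute log-barrier.
ln values: [-2.4079, 1.9459, 1.9402, 1.0986, -0.3285, 2.0202]
phi = -(-2.4079 + 1.9459 + 1.9402 + 1.0986 - 0.3285 + 2.0202) = -4.2685
Step 2: Compute augmented objective.
t*f(x) = 9.23*-1.28 = -11.8144
Total = -11.8144 - 4.2685 = -16.0829


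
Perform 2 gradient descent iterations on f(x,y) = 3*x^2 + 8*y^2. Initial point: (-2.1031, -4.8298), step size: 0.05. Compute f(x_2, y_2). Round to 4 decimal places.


Gradient descent on f(x,y) = 3*x^2 + 8*y^2.
Starting point: (-2.1031, -4.8298), alpha = 0.05
Step 1: grad_x = 2*3*-2.1031 = -12.6186, grad_y = 2*8*-4.8298 = -77.2768
  x_1 = -2.1031 - 0.05*-12.6186 = -1.4722
  y_1 = -4.8298 - 0.05*-77.2768 = -0.966
Step 2: grad_x = 2*3*-1.4722 = -8.833, grad_y = 2*8*-0.966 = -15.4554
  x_2 = -1.4722 - 0.05*-8.833 = -1.0305
  y_2 = -0.966 - 0.05*-15.4554 = -0.1932
f(-1.0305, -0.1932) = 3*(-1.0305)^2 + 8*(-0.1932)^2 = 3.4845


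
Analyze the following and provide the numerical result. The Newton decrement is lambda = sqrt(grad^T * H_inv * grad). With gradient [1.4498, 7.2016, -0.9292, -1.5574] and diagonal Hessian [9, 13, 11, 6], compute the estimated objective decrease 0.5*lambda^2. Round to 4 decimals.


Step 1: H is diagonal, so H^(-1) * g = [0.1611, 0.554, -0.0845, -0.2596].
Step 2: g^T H^(-1) g = sum_i g_i^2 / H_ii
  = (1.4498)^2/9 + (7.2016)^2/13 + (-0.9292)^2/11 + (-1.5574)^2/6
  = 0.2335 + 3.9895 + 0.0785 + 0.4042 = 4.7058
Step 3: Objective decrease = 0.5 * g^T H^(-1) g = 2.3529


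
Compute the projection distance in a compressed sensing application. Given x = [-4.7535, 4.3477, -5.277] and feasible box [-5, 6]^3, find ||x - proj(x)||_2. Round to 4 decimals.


Project each component onto [-5, 6].
clip(-4.7535) = -4.7535, clip(4.3477) = 4.3477, clip(-5.277) = -5.0
Projection = [-4.7535, 4.3477, -5.0]
Squared diffs: [0.0, 0.0, 0.0767]
Distance = sqrt(0.0767) = 0.277


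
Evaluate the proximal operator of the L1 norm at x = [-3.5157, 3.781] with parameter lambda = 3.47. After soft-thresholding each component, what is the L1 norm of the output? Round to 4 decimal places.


Soft-thresholding with lambda = 3.47:
prox(-3.5157) = sign(-3.5157)*max(|-3.5157| - 3.47, 0) = -0.0457
prox(3.781) = sign(3.781)*max(|3.781| - 3.47, 0) = 0.311
prox(x) = [-0.0457, 0.311]
||prox(x)||_1 = 0.0457 + 0.311 = 0.3567


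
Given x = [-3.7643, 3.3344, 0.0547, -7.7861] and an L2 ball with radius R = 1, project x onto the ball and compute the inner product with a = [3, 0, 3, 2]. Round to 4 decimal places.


Step 1: Compute ||x|| (intermediates to 6 decimals).
||x|| = sqrt((-3.7643)^2 + 3.3344^2 + 0.0547^2 + (-7.7861)^2) = 9.269009
Step 2: Project.
Since ||x|| > R, scale = R/||x|| = 1/9.269009 = 0.107886, proj(x) = scale * x
proj(x) = [-0.406115, 0.359735, 0.005901, -0.840011]
Step 3: Dot product.
a^T * proj(x) = 3*(-0.406115) + 0*0.359735 + 3*0.005901 + 2*(-0.840011) = -2.8807


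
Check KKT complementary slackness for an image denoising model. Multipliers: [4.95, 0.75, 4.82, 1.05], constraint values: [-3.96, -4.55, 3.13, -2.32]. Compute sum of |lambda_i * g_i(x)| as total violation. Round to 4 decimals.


KKT complementary slackness check:
lambda_1 * g_1 = 4.95 * -3.96 = -19.602
lambda_2 * g_2 = 0.75 * -4.55 = -3.4125
lambda_3 * g_3 = 4.82 * 3.13 = 15.0866
lambda_4 * g_4 = 1.05 * -2.32 = -2.436
Total violation = 19.602 + 3.4125 + 15.0866 + 2.436 = 40.5371


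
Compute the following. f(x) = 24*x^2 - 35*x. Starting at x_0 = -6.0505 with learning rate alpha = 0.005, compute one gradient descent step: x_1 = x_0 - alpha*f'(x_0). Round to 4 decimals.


We compute the gradient at x_0 and apply the update.
f'(x) = 48*x - 35
f'(-6.0505) = 48*-6.0505 - 35 = -325.424
x_1 = -6.0505 - 0.005*-325.424 = -4.4234


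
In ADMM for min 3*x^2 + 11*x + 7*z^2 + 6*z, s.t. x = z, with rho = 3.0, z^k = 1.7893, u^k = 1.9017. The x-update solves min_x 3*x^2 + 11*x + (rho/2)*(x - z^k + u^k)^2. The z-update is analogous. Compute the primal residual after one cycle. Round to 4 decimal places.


ADMM iteration with rho = 3.0, z^k = 1.7893, u^k = 1.9017
Step 1: x-update.
Minimize 3*x^2 + 11*x + (3.0/2)*(x - 1.7893 + 1.9017)^2
FOC: (2*3 + 3.0)*x = -11 + 3.0*(1.7893 - 1.9017)
x^{k+1} = -1.2597
Step 2: z-update.
Minimize 7*z^2 + 6*z + (3.0/2)*(-1.2597 - z + 1.9017)^2
FOC: (2*7 + 3.0)*z = -6 + 3.0*(-1.2597 + 1.9017)
z^{k+1} = -0.2396
Step 3: u-update.
u^{k+1} = 1.9017 - 1.2597 + 0.2396 = 0.8817
Step 4: Primal residual = |-1.2597 + 0.2396| = 1.02


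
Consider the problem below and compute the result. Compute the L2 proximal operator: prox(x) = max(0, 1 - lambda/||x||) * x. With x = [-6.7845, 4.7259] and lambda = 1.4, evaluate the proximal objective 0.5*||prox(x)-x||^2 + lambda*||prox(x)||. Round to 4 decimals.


Step 1: Compute ||x||.
||x|| = 8.2682
Step 2: Compute scaling factor.
scale = max(0, 1 - 1.4/8.2682) = 0.8307
Step 3: prox(x) = [-5.6357, 3.9257]
||prox(x)|| = 6.8682
Step 4: Proximal objective.
0.5*||prox-x||^2 = 0.98
lambda*||prox|| = 9.6155
Total = 10.5955


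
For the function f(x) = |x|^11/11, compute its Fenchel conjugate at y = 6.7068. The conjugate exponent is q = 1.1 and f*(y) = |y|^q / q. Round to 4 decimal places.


The conjugate exponent q satisfies 1/p + 1/q = 1.
p = 11, so q = 11/(11 - 1) = 1.1
|y|^q = 6.7068^1.1 = 8.1127
f*(6.7068) = 8.1127 / 1.1 = 7.3752


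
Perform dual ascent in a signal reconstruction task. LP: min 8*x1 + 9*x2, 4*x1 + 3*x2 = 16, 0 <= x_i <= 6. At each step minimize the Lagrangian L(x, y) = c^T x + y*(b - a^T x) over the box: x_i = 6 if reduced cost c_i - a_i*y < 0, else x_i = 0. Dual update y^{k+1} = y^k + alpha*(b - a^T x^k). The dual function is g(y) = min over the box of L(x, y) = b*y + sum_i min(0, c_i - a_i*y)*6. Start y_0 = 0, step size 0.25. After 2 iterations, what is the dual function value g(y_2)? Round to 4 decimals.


Dual ascent for LP: min 8*x1 + 9*x2, 4*x1 + 3*x2 = 16, 0 <= x_i <= 6
Step 1: y^k = 0.0, reduced costs: (8.0, 9.0)
  x^k = (0.0, 0.0), subgradient = b - a^T x = 16.0
  y^{k+1} = 0.0 + 0.25*16.0 = 4.0
Step 2: y^k = 4.0, reduced costs: (-8.0, -3.0)
  x^k = (6.0, 6.0), subgradient = b - a^T x = -26.0
  y^{k+1} = 4.0 + 0.25*-26.0 = -2.5
Dual objective at y_2 = -2.5: reduced costs (18.0, 16.5), box minimizer x = (0.0, 0.0)
g(y_2) = b*y + (c1 - a1*y)*x1 + (c2 - a2*y)*x2 = 16*(-2.5) + 18.0*0.0 + 16.5*0.0 = -40.0 + 0.0 + 0.0 = -40.0


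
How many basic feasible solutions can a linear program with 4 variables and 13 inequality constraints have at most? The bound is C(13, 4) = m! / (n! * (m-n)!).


Each vertex corresponds to some choice of n active constraints out of m, so the number of vertices is at most C(m, n) = m! / (n!(m-n)!).
m = 13, n = 4
Numerator: 13 * 12 * 11 * 10
Denominator: 4! = 24
C(13, 4) = 715


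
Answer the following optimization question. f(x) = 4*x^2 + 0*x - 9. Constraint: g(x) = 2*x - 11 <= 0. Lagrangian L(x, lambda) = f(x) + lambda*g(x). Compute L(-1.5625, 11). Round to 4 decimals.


Step 1: Evaluate f(x).
f(-1.5625) = 4*(-1.5625)^2 + 0*(-1.5625) - 9 = 0.7656
Step 2: Evaluate g(x).
g(-1.5625) = 2*-1.5625 - 11 = -14.125
Step 3: Compute Lagrangian.
L = 0.7656 + 11*-14.125 = -154.6094


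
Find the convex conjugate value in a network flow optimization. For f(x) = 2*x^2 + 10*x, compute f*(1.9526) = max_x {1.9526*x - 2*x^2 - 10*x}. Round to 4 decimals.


f*(y) = sup_x {y*x - a*x^2 - b*x} = sup_x {(y-b)*x - a*x^2}
FOC: (y - b) - 2a*x = 0 => x* = (y - b)/(2a)
x* = (1.9526 - 10)/(2*2) = -2.0119
f*(1.9526) = (y-b)^2/(4a) = (1.9526 - 10)^2/(4*2)
= 64.7606/8 = 8.0951


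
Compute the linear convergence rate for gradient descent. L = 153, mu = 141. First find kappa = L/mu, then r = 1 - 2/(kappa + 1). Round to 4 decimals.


Step 1: Compute the condition number.
kappa = L/mu = 153/141 = 1.0851
Step 2: Compute the convergence rate.
r = 1 - 2/(kappa + 1) = 1 - 2*mu/(L + mu) = (L - mu)/(L + mu) = 12/294 = 0.0408


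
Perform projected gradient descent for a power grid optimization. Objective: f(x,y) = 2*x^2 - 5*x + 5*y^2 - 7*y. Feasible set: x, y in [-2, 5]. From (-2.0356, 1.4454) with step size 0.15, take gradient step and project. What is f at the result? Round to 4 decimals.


Step 1: Compute gradient at (-2.0356, 1.4454).
grad_x = 2*2*-2.0356 - 5 = -13.1424
grad_y = 2*5*1.4454 - 7 = 7.454
Step 2: Gradient step.
x_raw = -2.0356 - 0.15*-13.1424 = -0.0642
y_raw = 1.4454 - 0.15*7.454 = 0.3273
Step 3: Project onto [-2, 5].
x_proj = clip(-0.0642) = -0.0642
y_proj = clip(0.3273) = 0.3273
Step 4: Evaluate f.
f(-0.0642, 0.3273) = -1.426


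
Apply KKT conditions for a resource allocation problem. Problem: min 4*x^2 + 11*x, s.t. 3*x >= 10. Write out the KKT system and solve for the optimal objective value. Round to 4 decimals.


Step 1: Try lambda = 0 (constraint inactive).
x_unc = -11/(2*4) = -1.375
Check: 3*-1.375 = -4.125 < 10 -- violated!
Step 2: Constraint must be active: 3*x = 10
x* = 10/3 = 3.3333 (rounded; the exact value 10/3 is used below)
lambda = (2*4*(10/3) + 11)/3 = 12.5556
Step 3: Compute optimal value.
f(x*) = 4*(10/3)^2 + 11*(10/3) = 81.1111


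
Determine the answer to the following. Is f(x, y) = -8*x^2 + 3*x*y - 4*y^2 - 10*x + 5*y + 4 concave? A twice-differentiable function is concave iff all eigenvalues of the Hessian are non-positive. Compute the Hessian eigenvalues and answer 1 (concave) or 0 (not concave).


The Hessian of f(x,y) = -8*x^2 + 3*x*y - 4*y^2 - 10*x + 5*y + 4 is:
H = [[-16, 3], [3, -8]]
Trace = -16 - 8 = -24
Determinant = -16*-8 - (3)^2 = 119
Discriminant = (-24)^2 - 4*119 = 100.0
Eigenvalues: lambda_1 = -17.0, lambda_2 = -7.0
The function is concave.

1


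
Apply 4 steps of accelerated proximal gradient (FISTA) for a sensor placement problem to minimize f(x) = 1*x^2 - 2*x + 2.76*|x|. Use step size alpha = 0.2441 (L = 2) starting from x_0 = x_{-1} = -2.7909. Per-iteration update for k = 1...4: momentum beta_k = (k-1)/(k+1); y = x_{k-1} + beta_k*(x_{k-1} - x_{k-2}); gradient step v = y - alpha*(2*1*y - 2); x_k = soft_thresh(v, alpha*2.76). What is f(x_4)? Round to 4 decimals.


FISTA on f(x) = 1*x^2 - 2*x + 2.76*|x|
L = 2, alpha = 0.2441
Iteration 1: beta = 0.0, y = -2.7909 + 0.0*(-2.7909 + 2.7909) = -2.7909
  grad(y) = -7.5818, v = y - alpha*grad = -0.9402
  prox(v) = soft_thresh(-0.9402, 0.6737) = -0.2665
Iteration 2: beta = 0.3333, y = -0.2665 + 0.3333*(-0.2665 + 2.7909) = 0.575
  grad(y) = -0.85, v = y - alpha*grad = 0.7825
  prox(v) = soft_thresh(0.7825, 0.6737) = 0.1088
Iteration 3: beta = 0.5, y = 0.1088 + 0.5*(0.1088 + 0.2665) = 0.2964
  grad(y) = -1.4072, v = y - alpha*grad = 0.6399
  prox(v) = soft_thresh(0.6399, 0.6737) = 0.0
Iteration 4: beta = 0.6, y = 0.0 + 0.6*(0.0 - 0.1088) = -0.0653
  grad(y) = -2.1305, v = y - alpha*grad = 0.4548
  prox(v) = soft_thresh(0.4548, 0.6737) = 0.0
f(x_4) = 1*0.0^2 - 2*0.0 + 2.76*|0.0| = 0.0


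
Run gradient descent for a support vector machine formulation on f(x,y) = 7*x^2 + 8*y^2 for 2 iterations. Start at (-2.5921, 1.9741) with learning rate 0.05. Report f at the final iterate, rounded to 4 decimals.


Gradient descent on f(x,y) = 7*x^2 + 8*y^2.
Starting point: (-2.5921, 1.9741), alpha = 0.05
Step 1: grad_x = 2*7*-2.5921 = -36.2894, grad_y = 2*8*1.9741 = 31.5856
  x_1 = -2.5921 - 0.05*-36.2894 = -0.7776
  y_1 = 1.9741 - 0.05*31.5856 = 0.3948
Step 2: grad_x = 2*7*-0.7776 = -10.8868, grad_y = 2*8*0.3948 = 6.3171
  x_2 = -0.7776 - 0.05*-10.8868 = -0.2333
  y_2 = 0.3948 - 0.05*6.3171 = 0.079
f(-0.2333, 0.079) = 7*(-0.2333)^2 + 8*0.079^2 = 0.4308


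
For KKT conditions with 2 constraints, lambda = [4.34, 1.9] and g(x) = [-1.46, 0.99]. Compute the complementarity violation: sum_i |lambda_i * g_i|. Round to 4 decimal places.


KKT complementary slackness check:
lambda_1 * g_1 = 4.34 * -1.46 = -6.3364
lambda_2 * g_2 = 1.9 * 0.99 = 1.881
Total violation = 6.3364 + 1.881 = 8.2174


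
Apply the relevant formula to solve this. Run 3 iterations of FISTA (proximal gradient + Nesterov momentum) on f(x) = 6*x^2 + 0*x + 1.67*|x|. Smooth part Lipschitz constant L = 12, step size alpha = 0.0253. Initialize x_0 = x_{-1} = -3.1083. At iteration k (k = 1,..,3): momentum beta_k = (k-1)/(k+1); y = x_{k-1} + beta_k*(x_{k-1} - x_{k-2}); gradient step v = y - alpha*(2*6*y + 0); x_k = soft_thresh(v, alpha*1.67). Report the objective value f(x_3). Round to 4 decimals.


FISTA on f(x) = 6*x^2 + 0*x + 1.67*|x|
L = 12, alpha = 0.0253
Iteration 1: beta = 0.0, y = -3.1083 + 0.0*(-3.1083 + 3.1083) = -3.1083
  grad(y) = -37.2996, v = y - alpha*grad = -2.1646
  prox(v) = soft_thresh(-2.1646, 0.0423) = -2.1224
Iteration 2: beta = 0.3333, y = -2.1224 + 0.3333*(-2.1224 + 3.1083) = -1.7937
  grad(y) = -21.5247, v = y - alpha*grad = -1.2492
  prox(v) = soft_thresh(-1.2492, 0.0423) = -1.2069
Iteration 3: beta = 0.5, y = -1.2069 + 0.5*(-1.2069 + 2.1224) = -0.7492
  grad(y) = -8.99, v = y - alpha*grad = -0.5217
  prox(v) = soft_thresh(-0.5217, 0.0423) = -0.4795
f(x_3) = 6*(-0.4795)^2 + 0*(-0.4795) + 1.67*|-0.4795| = 2.18


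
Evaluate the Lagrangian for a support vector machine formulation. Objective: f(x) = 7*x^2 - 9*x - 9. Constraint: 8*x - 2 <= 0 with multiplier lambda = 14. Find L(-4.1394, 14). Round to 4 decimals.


Step 1: Evaluate f(x).
f(-4.1394) = 7*(-4.1394)^2 - 9*(-4.1394) - 9 = 148.197
Step 2: Evaluate g(x).
g(-4.1394) = 8*-4.1394 - 2 = -35.1152
Step 3: Compute Lagrangian.
L = 148.197 + 14*-35.1152 = -343.4158


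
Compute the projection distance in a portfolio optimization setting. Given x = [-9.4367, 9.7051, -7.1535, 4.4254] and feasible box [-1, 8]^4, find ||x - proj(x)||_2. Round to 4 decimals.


Project each component onto [-1, 8].
clip(-9.4367) = -1.0, clip(9.7051) = 8.0, clip(-7.1535) = -1.0, clip(4.4254) = 4.4254
Projection = [-1.0, 8.0, -1.0, 4.4254]
Squared diffs: [71.1779, 2.9074, 37.8656, 0.0]
Distance = sqrt(111.9509) = 10.5807


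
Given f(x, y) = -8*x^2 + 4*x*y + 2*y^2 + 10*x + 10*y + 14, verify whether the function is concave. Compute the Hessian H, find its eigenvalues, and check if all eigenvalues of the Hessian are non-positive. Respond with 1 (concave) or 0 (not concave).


The Hessian of f(x,y) = -8*x^2 + 4*x*y + 2*y^2 + 10*x + 10*y + 14 is:
H = [[-16, 4], [4, 4]]
Trace = -16 + 4 = -12
Determinant = -16*4 - (4)^2 = -80
Discriminant = (-12)^2 - 4*-80 = 464.0
Eigenvalues: lambda_1 = -16.7703, lambda_2 = 4.7703
The function is not concave.

0


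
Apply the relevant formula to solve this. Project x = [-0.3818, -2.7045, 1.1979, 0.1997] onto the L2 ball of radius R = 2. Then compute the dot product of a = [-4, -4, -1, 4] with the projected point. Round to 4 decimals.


Step 1: Compute ||x|| (intermediates to 6 decimals).
||x|| = sqrt((-0.3818)^2 + (-2.7045)^2 + 1.1979^2 + 0.1997^2) = 2.989136
Step 2: Project.
Since ||x|| > R, scale = R/||x|| = 2/2.989136 = 0.66909, proj(x) = scale * x
proj(x) = [-0.255459, -1.809554, 0.801503, 0.133617]
Step 3: Dot product.
a^T * proj(x) = -4*(-0.255459) - 4*(-1.809554) - 1*0.801503 + 4*0.133617 = 7.993


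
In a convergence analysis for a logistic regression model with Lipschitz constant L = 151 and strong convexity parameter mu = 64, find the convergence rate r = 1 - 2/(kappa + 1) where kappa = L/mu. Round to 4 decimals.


Step 1: Compute the condition number.
kappa = L/mu = 151/64 = 2.3594
Step 2: Compute the convergence rate.
r = 1 - 2/(kappa + 1) = 1 - 2*mu/(L + mu) = (L - mu)/(L + mu) = 87/215 = 0.4047


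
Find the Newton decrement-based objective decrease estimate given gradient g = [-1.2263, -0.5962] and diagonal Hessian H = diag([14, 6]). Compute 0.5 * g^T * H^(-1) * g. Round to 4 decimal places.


Step 1: H is diagonal, so H^(-1) * g = [-0.0876, -0.0994].
Step 2: g^T H^(-1) g = sum_i g_i^2 / H_ii
  = (-1.2263)^2/14 + (-0.5962)^2/6
  = 0.1074 + 0.0592 = 0.1667
Step 3: Objective decrease = 0.5 * g^T H^(-1) g = 0.0833


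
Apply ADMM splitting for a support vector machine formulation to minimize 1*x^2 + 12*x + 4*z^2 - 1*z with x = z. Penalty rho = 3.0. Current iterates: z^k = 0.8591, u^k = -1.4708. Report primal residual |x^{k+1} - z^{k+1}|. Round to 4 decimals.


ADMM iteration with rho = 3.0, z^k = 0.8591, u^k = -1.4708
Step 1: x-update.
Minimize 1*x^2 + 12*x + (3.0/2)*(x - 0.8591 - 1.4708)^2
FOC: (2*1 + 3.0)*x = -12 + 3.0*(0.8591 + 1.4708)
x^{k+1} = -1.0021
Step 2: z-update.
Minimize 4*z^2 - 1*z + (3.0/2)*(-1.0021 - z - 1.4708)^2
FOC: (2*4 + 3.0)*z = 1 + 3.0*(-1.0021 - 1.4708)
z^{k+1} = -0.5835
Step 3: u-update.
u^{k+1} = -1.4708 - 1.0021 + 0.5835 = -1.8894
Step 4: Primal residual = |-1.0021 + 0.5835| = 0.4186


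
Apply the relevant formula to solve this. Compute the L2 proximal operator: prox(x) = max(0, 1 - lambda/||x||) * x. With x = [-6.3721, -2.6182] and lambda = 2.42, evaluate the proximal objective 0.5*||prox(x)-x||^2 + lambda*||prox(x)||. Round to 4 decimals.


Step 1: Compute ||x||.
||x|| = 6.889
Step 2: Compute scaling factor.
scale = max(0, 1 - 2.42/6.889) = 0.6487
Step 3: prox(x) = [-4.1337, -1.6985]
||prox(x)|| = 4.469
Step 4: Proximal objective.
0.5*||prox-x||^2 = 2.9282
lambda*||prox|| = 10.815
Total = 13.7432


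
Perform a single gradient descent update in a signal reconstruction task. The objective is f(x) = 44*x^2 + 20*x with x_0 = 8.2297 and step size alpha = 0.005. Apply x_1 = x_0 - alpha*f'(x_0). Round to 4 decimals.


We compute the gradient at x_0 and apply the update.
f'(x) = 88*x + 20
f'(8.2297) = 88*8.2297 + 20 = 744.2136
x_1 = 8.2297 - 0.005*744.2136 = 4.5086


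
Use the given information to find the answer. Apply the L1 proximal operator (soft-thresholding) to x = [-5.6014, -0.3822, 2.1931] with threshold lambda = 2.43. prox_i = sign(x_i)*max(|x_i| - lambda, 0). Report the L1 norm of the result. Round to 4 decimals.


Soft-thresholding with lambda = 2.43:
prox(-5.6014) = sign(-5.6014)*max(|-5.6014| - 2.43, 0) = -3.1714
prox(-0.3822) = sign(-0.3822)*max(|-0.3822| - 2.43, 0) = 0.0
prox(2.1931) = sign(2.1931)*max(|2.1931| - 2.43, 0) = 0.0
prox(x) = [-3.1714, 0.0, 0.0]
||prox(x)||_1 = 3.1714 + 0.0 + 0.0 = 3.1714


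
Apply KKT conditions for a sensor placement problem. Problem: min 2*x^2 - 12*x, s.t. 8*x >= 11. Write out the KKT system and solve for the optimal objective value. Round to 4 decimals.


Step 1: Try lambda = 0 (constraint inactive).
Stationarity: 2*2*x - 12 = 0
x* = 12/(2*2) = 3.0
Check constraint: 8*3.0 = 24.0 >= 11 -- satisfied.
Step 2: Compute optimal value.
f(x*) = 2*3.0^2 - 12*3.0 = -18.0


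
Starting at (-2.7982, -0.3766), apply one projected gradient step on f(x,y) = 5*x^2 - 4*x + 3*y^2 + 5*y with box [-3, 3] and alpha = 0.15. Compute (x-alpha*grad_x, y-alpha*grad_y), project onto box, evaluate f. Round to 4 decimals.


Step 1: Compute gradient at (-2.7982, -0.3766).
grad_x = 2*5*-2.7982 - 4 = -31.982
grad_y = 2*3*-0.3766 + 5 = 2.7404
Step 2: Gradient step.
x_raw = -2.7982 - 0.15*-31.982 = 1.9991
y_raw = -0.3766 - 0.15*2.7404 = -0.7877
Step 3: Project onto [-3, 3].
x_proj = clip(1.9991) = 1.9991
y_proj = clip(-0.7877) = -0.7877
Step 4: Evaluate f.
f(1.9991, -0.7877) = 9.9085


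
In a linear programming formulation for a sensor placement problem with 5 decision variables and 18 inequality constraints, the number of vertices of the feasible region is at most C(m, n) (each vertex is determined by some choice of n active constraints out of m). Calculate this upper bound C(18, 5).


Each vertex corresponds to some choice of n active constraints out of m, so the number of vertices is at most C(m, n) = m! / (n!(m-n)!).
m = 18, n = 5
Numerator: 18 * 17 * 16 * 15 * 14
Denominator: 5! = 120
C(18, 5) = 8568


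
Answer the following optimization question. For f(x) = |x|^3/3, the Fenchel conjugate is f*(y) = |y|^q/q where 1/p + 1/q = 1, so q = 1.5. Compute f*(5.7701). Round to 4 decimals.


The conjugate exponent q satisfies 1/p + 1/q = 1.
p = 3, so q = 3/(3 - 1) = 1.5
|y|^q = 5.7701^1.5 = 13.8604
f*(5.7701) = 13.8604 / 1.5 = 9.2403


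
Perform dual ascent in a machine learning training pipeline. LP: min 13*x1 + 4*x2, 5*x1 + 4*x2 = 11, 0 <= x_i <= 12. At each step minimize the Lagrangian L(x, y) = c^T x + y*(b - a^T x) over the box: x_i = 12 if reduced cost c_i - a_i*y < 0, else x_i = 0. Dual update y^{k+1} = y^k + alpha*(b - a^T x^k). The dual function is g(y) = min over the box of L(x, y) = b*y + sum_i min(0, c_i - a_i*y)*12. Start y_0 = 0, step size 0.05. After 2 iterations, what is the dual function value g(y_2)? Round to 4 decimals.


Dual ascent for LP: min 13*x1 + 4*x2, 5*x1 + 4*x2 = 11, 0 <= x_i <= 12
Step 1: y^k = 0.0, reduced costs: (13.0, 4.0)
  x^k = (0.0, 0.0), subgradient = b - a^T x = 11.0
  y^{k+1} = 0.0 + 0.05*11.0 = 0.55
Step 2: y^k = 0.55, reduced costs: (10.25, 1.8)
  x^k = (0.0, 0.0), subgradient = b - a^T x = 11.0
  y^{k+1} = 0.55 + 0.05*11.0 = 1.1
Dual objective at y_2 = 1.1: reduced costs (7.5, -0.4), box minimizer x = (0.0, 12.0)
g(y_2) = b*y + (c1 - a1*y)*x1 + (c2 - a2*y)*x2 = 11*1.1 + 7.5*0.0 + (-0.4)*12.0 = 12.1 + 0.0 - 4.8 = 7.3


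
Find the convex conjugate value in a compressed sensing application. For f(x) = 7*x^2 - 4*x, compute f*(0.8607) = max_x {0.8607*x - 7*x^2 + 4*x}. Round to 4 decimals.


f*(y) = sup_x {y*x - a*x^2 - b*x} = sup_x {(y-b)*x - a*x^2}
FOC: (y - b) - 2a*x = 0 => x* = (y - b)/(2a)
x* = (0.8607 + 4)/(2*7) = 0.3472
f*(0.8607) = (y-b)^2/(4a) = (0.8607 + 4)^2/(4*7)
= 23.6264/28 = 0.8438


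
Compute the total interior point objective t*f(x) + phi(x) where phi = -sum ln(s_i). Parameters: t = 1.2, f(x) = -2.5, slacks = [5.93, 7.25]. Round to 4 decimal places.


Step 1: Compute log-barrier.
ln values: [1.78, 1.981]
phi = -(1.78 + 1.981) = -3.761
Step 2: Compute augmented objective.
t*f(x) = 1.2*-2.5 = -3.0
Total = -3.0 - 3.761 = -6.761


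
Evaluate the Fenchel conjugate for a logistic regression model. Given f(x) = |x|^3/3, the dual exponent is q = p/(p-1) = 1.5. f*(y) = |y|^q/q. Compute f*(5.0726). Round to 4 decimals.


The conjugate exponent q satisfies 1/p + 1/q = 1.
p = 3, so q = 3/(3 - 1) = 1.5
|y|^q = 5.0726^1.5 = 11.4247
f*(5.0726) = 11.4247 / 1.5 = 7.6165


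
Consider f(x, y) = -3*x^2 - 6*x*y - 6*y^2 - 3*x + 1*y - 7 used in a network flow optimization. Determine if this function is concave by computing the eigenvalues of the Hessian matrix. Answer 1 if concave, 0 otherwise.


The Hessian of f(x,y) = -3*x^2 - 6*x*y - 6*y^2 - 3*x + 1*y - 7 is:
H = [[-6, -6], [-6, -12]]
Trace = -6 - 12 = -18
Determinant = -6*-12 - (-6)^2 = 36
Discriminant = (-18)^2 - 4*36 = 180.0
Eigenvalues: lambda_1 = -15.7082, lambda_2 = -2.2918
The function is concave.

1


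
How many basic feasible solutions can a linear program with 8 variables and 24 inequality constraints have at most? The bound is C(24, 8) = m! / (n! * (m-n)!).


Each vertex corresponds to some choice of n active constraints out of m, so the number of vertices is at most C(m, n) = m! / (n!(m-n)!).
m = 24, n = 8
Numerator: 24 * 23 * 22 * 21 * 20 * 19 * 18 * 17
Denominator: 8! = 40320
C(24, 8) = 735471


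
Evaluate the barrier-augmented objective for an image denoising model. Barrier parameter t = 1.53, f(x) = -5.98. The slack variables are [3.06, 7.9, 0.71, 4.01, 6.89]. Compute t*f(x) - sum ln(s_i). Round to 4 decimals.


Step 1: Compute log-barrier.
ln values: [1.1184, 2.0669, -0.3425, 1.3888, 1.9301]
phi = -(1.1184 + 2.0669 - 0.3425 + 1.3888 + 1.9301) = -6.1616
Step 2: Compute augmented objective.
t*f(x) = 1.53*-5.98 = -9.1494
Total = -9.1494 - 6.1616 = -15.311


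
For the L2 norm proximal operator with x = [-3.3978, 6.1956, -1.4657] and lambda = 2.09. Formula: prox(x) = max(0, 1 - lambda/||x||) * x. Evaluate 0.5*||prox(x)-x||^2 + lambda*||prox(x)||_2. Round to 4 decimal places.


Step 1: Compute ||x||.
||x|| = 7.2166
Step 2: Compute scaling factor.
scale = max(0, 1 - 2.09/7.2166) = 0.7104
Step 3: prox(x) = [-2.4138, 4.4013, -1.0412]
||prox(x)|| = 5.1266
Step 4: Proximal objective.
0.5*||prox-x||^2 = 2.1841
lambda*||prox|| = 10.7146
Total = 12.8986


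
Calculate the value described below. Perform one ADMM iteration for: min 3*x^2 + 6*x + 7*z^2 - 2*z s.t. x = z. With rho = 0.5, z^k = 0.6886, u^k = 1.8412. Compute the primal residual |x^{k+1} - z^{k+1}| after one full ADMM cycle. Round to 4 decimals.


ADMM iteration with rho = 0.5, z^k = 0.6886, u^k = 1.8412
Step 1: x-update.
Minimize 3*x^2 + 6*x + (0.5/2)*(x - 0.6886 + 1.8412)^2
FOC: (2*3 + 0.5)*x = -6 + 0.5*(0.6886 - 1.8412)
x^{k+1} = -1.0117
Step 2: z-update.
Minimize 7*z^2 - 2*z + (0.5/2)*(-1.0117 - z + 1.8412)^2
FOC: (2*7 + 0.5)*z = 2 + 0.5*(-1.0117 + 1.8412)
z^{k+1} = 0.1665
Step 3: u-update.
u^{k+1} = 1.8412 - 1.0117 - 0.1665 = 0.6629
Step 4: Primal residual = |-1.0117 - 0.1665| = 1.1783


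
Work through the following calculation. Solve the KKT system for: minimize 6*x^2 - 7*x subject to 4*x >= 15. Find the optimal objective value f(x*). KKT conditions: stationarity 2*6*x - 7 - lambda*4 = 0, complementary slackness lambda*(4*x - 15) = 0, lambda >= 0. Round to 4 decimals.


Step 1: Try lambda = 0 (constraint inactive).
x_unc = 7/(2*6) = 0.5833
Check: 4*0.5833 = 2.3332 < 15 -- violated!
Step 2: Constraint must be active: 4*x = 15
x* = 15/4 = 3.75
lambda = (2*6*3.75 - 7)/4 = 9.5
Step 3: Compute optimal value.
f(x*) = 6*3.75^2 - 7*3.75 = 58.125


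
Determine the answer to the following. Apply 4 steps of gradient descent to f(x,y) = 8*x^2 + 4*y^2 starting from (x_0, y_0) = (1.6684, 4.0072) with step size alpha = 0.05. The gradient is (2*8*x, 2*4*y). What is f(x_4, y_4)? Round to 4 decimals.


Gradient descent on f(x,y) = 8*x^2 + 4*y^2.
Starting point: (1.6684, 4.0072), alpha = 0.05
Step 1: grad_x = 2*8*1.6684 = 26.6944, grad_y = 2*4*4.0072 = 32.0576
  x_1 = 1.6684 - 0.05*26.6944 = 0.3337
  y_1 = 4.0072 - 0.05*32.0576 = 2.4043
Step 2: grad_x = 2*8*0.3337 = 5.3389, grad_y = 2*4*2.4043 = 19.2346
  x_2 = 0.3337 - 0.05*5.3389 = 0.0667
  y_2 = 2.4043 - 0.05*19.2346 = 1.4426
Step 3: grad_x = 2*8*0.0667 = 1.0678, grad_y = 2*4*1.4426 = 11.5407
  x_3 = 0.0667 - 0.05*1.0678 = 0.0133
  y_3 = 1.4426 - 0.05*11.5407 = 0.8656
Step 4: grad_x = 2*8*0.0133 = 0.2136, grad_y = 2*4*0.8656 = 6.9244
  x_4 = 0.0133 - 0.05*0.2136 = 0.0027
  y_4 = 0.8656 - 0.05*6.9244 = 0.5193
f(0.0027, 0.5193) = 8*0.0027^2 + 4*0.5193^2 = 1.0789


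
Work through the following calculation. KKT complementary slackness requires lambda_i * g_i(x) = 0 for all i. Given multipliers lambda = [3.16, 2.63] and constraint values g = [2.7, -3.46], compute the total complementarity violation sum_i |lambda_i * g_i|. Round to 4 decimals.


KKT complementary slackness check:
lambda_1 * g_1 = 3.16 * 2.7 = 8.532
lambda_2 * g_2 = 2.63 * -3.46 = -9.0998
Total violation = 8.532 + 9.0998 = 17.6318


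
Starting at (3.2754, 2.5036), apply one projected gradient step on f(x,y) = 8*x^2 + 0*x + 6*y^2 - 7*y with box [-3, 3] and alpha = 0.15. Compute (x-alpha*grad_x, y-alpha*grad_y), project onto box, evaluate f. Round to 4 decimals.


Step 1: Compute gradient at (3.2754, 2.5036).
grad_x = 2*8*3.2754 + 0 = 52.4064
grad_y = 2*6*2.5036 - 7 = 23.0432
Step 2: Gradient step.
x_raw = 3.2754 - 0.15*52.4064 = -4.5856
y_raw = 2.5036 - 0.15*23.0432 = -0.9529
Step 3: Project onto [-3, 3].
x_proj = clip(-4.5856) = -3.0
y_proj = clip(-0.9529) = -0.9529
Step 4: Evaluate f.
f(-3.0, -0.9529) = 84.118


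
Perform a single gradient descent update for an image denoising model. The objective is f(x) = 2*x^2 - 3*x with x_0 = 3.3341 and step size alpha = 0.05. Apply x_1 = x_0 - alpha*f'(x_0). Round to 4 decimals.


We compute the gradient at x_0 and apply the update.
f'(x) = 4*x - 3
f'(3.3341) = 4*3.3341 - 3 = 10.3364
x_1 = 3.3341 - 0.05*10.3364 = 2.8173


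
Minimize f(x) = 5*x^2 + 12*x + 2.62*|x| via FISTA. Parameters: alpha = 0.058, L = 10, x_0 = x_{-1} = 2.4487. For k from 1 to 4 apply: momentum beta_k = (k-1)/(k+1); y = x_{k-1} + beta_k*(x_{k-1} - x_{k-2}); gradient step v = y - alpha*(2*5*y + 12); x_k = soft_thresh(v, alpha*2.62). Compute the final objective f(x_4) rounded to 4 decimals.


FISTA on f(x) = 5*x^2 + 12*x + 2.62*|x|
L = 10, alpha = 0.058
Iteration 1: beta = 0.0, y = 2.4487 + 0.0*(2.4487 - 2.4487) = 2.4487
  grad(y) = 36.487, v = y - alpha*grad = 0.3325
  prox(v) = soft_thresh(0.3325, 0.152) = 0.1805
Iteration 2: beta = 0.3333, y = 0.1805 + 0.3333*(0.1805 - 2.4487) = -0.5756
  grad(y) = 6.2443, v = y - alpha*grad = -0.9377
  prox(v) = soft_thresh(-0.9377, 0.152) = -0.7858
Iteration 3: beta = 0.5, y = -0.7858 + 0.5*(-0.7858 - 0.1805) = -1.2689
  grad(y) = -0.6892, v = y - alpha*grad = -1.2289
  prox(v) = soft_thresh(-1.2289, 0.152) = -1.077
Iteration 4: beta = 0.6, y = -1.077 + 0.6*(-1.077 + 0.7858) = -1.2517
  grad(y) = -0.5171, v = y - alpha*grad = -1.2217
  prox(v) = soft_thresh(-1.2217, 0.152) = -1.0698
f(x_4) = 5*(-1.0698)^2 + 12*(-1.0698) + 2.62*|-1.0698| = -4.3124


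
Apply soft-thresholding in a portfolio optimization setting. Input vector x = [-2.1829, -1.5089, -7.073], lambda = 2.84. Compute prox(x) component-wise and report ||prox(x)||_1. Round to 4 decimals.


Soft-thresholding with lambda = 2.84:
prox(-2.1829) = sign(-2.1829)*max(|-2.1829| - 2.84, 0) = 0.0
prox(-1.5089) = sign(-1.5089)*max(|-1.5089| - 2.84, 0) = 0.0
prox(-7.073) = sign(-7.073)*max(|-7.073| - 2.84, 0) = -4.233
prox(x) = [0.0, 0.0, -4.233]
||prox(x)||_1 = 0.0 + 0.0 + 4.233 = 4.233


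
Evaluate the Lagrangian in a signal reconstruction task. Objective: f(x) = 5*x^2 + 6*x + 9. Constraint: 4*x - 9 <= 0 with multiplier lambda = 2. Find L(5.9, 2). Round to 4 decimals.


Step 1: Evaluate f(x).
f(5.9) = 5*5.9^2 + 6*5.9 + 9 = 218.45
Step 2: Evaluate g(x).
g(5.9) = 4*5.9 - 9 = 14.6
Step 3: Compute Lagrangian.
L = 218.45 + 2*14.6 = 247.65


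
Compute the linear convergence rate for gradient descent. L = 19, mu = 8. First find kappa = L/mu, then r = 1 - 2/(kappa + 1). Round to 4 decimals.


Step 1: Compute the condition number.
kappa = L/mu = 19/8 = 2.375
Step 2: Compute the convergence rate.
r = 1 - 2/(kappa + 1) = 1 - 2*mu/(L + mu) = (L - mu)/(L + mu) = 11/27 = 0.4074


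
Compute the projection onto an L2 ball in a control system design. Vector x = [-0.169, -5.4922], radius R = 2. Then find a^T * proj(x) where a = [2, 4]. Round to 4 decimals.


Step 1: Compute ||x|| (intermediates to 6 decimals).
||x|| = sqrt((-0.169)^2 + (-5.4922)^2) = 5.4948
Step 2: Project.
Since ||x|| > R, scale = R/||x|| = 2/5.4948 = 0.36398, proj(x) = scale * x
proj(x) = [-0.061513, -1.999051]
Step 3: Dot product.
a^T * proj(x) = 2*(-0.061513) + 4*(-1.999051) = -8.1192


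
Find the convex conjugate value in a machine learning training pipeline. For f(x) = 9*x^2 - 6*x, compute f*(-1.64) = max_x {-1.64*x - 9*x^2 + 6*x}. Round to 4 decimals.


f*(y) = sup_x {y*x - a*x^2 - b*x} = sup_x {(y-b)*x - a*x^2}
FOC: (y - b) - 2a*x = 0 => x* = (y - b)/(2a)
x* = (-1.64 + 6)/(2*9) = 0.2422
f*(-1.64) = (y-b)^2/(4a) = (-1.64 + 6)^2/(4*9)
= 19.0096/36 = 0.528


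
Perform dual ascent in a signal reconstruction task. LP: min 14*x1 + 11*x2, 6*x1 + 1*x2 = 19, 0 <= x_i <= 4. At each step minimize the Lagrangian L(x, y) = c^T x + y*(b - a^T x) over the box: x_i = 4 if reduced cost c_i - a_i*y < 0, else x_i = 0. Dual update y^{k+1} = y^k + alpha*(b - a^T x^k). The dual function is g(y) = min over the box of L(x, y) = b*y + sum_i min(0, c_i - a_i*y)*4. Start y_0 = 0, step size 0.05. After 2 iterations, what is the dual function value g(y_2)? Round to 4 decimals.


Dual ascent for LP: min 14*x1 + 11*x2, 6*x1 + 1*x2 = 19, 0 <= x_i <= 4
Step 1: y^k = 0.0, reduced costs: (14.0, 11.0)
  x^k = (0.0, 0.0), subgradient = b - a^T x = 19.0
  y^{k+1} = 0.0 + 0.05*19.0 = 0.95
Step 2: y^k = 0.95, reduced costs: (8.3, 10.05)
  x^k = (0.0, 0.0), subgradient = b - a^T x = 19.0
  y^{k+1} = 0.95 + 0.05*19.0 = 1.9
Dual objective at y_2 = 1.9: reduced costs (2.6, 9.1), box minimizer x = (0.0, 0.0)
g(y_2) = b*y + (c1 - a1*y)*x1 + (c2 - a2*y)*x2 = 19*1.9 + 2.6*0.0 + 9.1*0.0 = 36.1 + 0.0 + 0.0 = 36.1


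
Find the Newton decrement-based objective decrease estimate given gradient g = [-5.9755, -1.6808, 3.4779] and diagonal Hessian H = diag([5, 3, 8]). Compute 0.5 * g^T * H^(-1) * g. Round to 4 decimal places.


Step 1: H is diagonal, so H^(-1) * g = [-1.1951, -0.5603, 0.4347].
Step 2: g^T H^(-1) g = sum_i g_i^2 / H_ii
  = (-5.9755)^2/5 + (-1.6808)^2/3 + (3.4779)^2/8
  = 7.1413 + 0.9417 + 1.512 = 9.595
Step 3: Objective decrease = 0.5 * g^T H^(-1) g = 4.7975


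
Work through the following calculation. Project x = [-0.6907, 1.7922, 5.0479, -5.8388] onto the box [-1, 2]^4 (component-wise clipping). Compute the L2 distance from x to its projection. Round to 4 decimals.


Project each component onto [-1, 2].
clip(-0.6907) = -0.6907, clip(1.7922) = 1.7922, clip(5.0479) = 2.0, clip(-5.8388) = -1.0
Projection = [-0.6907, 1.7922, 2.0, -1.0]
Squared diffs: [0.0, 0.0, 9.2897, 23.414]
Distance = sqrt(32.7037) = 5.7187


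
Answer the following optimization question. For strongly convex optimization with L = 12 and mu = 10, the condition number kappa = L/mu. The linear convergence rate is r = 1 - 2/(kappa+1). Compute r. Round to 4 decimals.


Step 1: Compute the condition number.
kappa = L/mu = 12/10 = 1.2
Step 2: Compute the convergence rate.
r = 1 - 2/(kappa + 1) = 1 - 2*mu/(L + mu) = (L - mu)/(L + mu) = 2/22 = 0.0909


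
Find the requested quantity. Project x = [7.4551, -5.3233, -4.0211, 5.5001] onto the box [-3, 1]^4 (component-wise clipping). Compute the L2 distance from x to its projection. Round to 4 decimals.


Project each component onto [-3, 1].
clip(7.4551) = 1.0, clip(-5.3233) = -3.0, clip(-4.0211) = -3.0, clip(5.5001) = 1.0
Projection = [1.0, -3.0, -3.0, 1.0]
Squared diffs: [41.6683, 5.3977, 1.0426, 20.2509]
Distance = sqrt(68.3595) = 8.268


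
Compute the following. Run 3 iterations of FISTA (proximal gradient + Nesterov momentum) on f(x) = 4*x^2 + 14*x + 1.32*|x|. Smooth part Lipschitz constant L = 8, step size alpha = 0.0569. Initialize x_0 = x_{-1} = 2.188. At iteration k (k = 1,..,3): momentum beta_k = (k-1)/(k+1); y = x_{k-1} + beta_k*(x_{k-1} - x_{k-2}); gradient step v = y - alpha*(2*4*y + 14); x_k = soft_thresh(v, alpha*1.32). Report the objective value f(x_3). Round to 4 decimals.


FISTA on f(x) = 4*x^2 + 14*x + 1.32*|x|
L = 8, alpha = 0.0569
Iteration 1: beta = 0.0, y = 2.188 + 0.0*(2.188 - 2.188) = 2.188
  grad(y) = 31.504, v = y - alpha*grad = 0.3954
  prox(v) = soft_thresh(0.3954, 0.0751) = 0.3203
Iteration 2: beta = 0.3333, y = 0.3203 + 0.3333*(0.3203 - 2.188) = -0.3022
  grad(y) = 11.582, v = y - alpha*grad = -0.9613
  prox(v) = soft_thresh(-0.9613, 0.0751) = -0.8862
Iteration 3: beta = 0.5, y = -0.8862 + 0.5*(-0.8862 - 0.3203) = -1.4894
  grad(y) = 2.0849, v = y - alpha*grad = -1.608
  prox(v) = soft_thresh(-1.608, 0.0751) = -1.5329
f(x_3) = 4*(-1.5329)^2 + 14*(-1.5329) + 1.32*|-1.5329| = -10.038


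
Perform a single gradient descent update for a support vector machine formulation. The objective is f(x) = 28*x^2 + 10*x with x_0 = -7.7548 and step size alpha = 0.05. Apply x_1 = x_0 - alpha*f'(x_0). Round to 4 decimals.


We compute the gradient at x_0 and apply the update.
f'(x) = 56*x + 10
f'(-7.7548) = 56*-7.7548 + 10 = -424.2688
x_1 = -7.7548 - 0.05*-424.2688 = 13.4586


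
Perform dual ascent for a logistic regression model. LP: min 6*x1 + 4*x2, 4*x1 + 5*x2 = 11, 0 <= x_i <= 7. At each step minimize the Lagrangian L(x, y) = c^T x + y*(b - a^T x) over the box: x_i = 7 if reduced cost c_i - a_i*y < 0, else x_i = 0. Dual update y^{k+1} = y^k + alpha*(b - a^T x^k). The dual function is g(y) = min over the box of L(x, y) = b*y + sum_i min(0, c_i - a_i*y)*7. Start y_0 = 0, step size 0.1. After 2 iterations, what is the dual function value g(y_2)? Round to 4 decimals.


Dual ascent for LP: min 6*x1 + 4*x2, 4*x1 + 5*x2 = 11, 0 <= x_i <= 7
Step 1: y^k = 0.0, reduced costs: (6.0, 4.0)
  x^k = (0.0, 0.0), subgradient = b - a^T x = 11.0
  y^{k+1} = 0.0 + 0.1*11.0 = 1.1
Step 2: y^k = 1.1, reduced costs: (1.6, -1.5)
  x^k = (0.0, 7.0), subgradient = b - a^T x = -24.0
  y^{k+1} = 1.1 + 0.1*-24.0 = -1.3
Dual objective at y_2 = -1.3: reduced costs (11.2, 10.5), box minimizer x = (0.0, 0.0)
g(y_2) = b*y + (c1 - a1*y)*x1 + (c2 - a2*y)*x2 = 11*(-1.3) + 11.2*0.0 + 10.5*0.0 = -14.3 + 0.0 + 0.0 = -14.3


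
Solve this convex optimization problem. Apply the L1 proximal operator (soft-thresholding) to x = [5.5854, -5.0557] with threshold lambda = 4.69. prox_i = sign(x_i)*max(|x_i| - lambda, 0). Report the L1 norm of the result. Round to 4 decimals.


Soft-thresholding with lambda = 4.69:
prox(5.5854) = sign(5.5854)*max(|5.5854| - 4.69, 0) = 0.8954
prox(-5.0557) = sign(-5.0557)*max(|-5.0557| - 4.69, 0) = -0.3657
prox(x) = [0.8954, -0.3657]
||prox(x)||_1 = 0.8954 + 0.3657 = 1.2611


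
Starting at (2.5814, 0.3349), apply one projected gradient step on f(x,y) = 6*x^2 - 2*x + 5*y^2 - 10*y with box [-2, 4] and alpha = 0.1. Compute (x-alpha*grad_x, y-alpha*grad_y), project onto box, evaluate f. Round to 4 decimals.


Step 1: Compute gradient at (2.5814, 0.3349).
grad_x = 2*6*2.5814 - 2 = 28.9768
grad_y = 2*5*0.3349 - 10 = -6.651
Step 2: Gradient step.
x_raw = 2.5814 - 0.1*28.9768 = -0.3163
y_raw = 0.3349 - 0.1*-6.651 = 1.0
Step 3: Project onto [-2, 4].
x_proj = clip(-0.3163) = -0.3163
y_proj = clip(1.0) = 1.0
Step 4: Evaluate f.
f(-0.3163, 1.0) = -3.7672


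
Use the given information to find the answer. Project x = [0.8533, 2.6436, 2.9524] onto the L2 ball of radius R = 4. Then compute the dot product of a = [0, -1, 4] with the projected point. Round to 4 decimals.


Step 1: Compute ||x|| (intermediates to 6 decimals).
||x|| = sqrt(0.8533^2 + 2.6436^2 + 2.9524^2) = 4.053814
Step 2: Project.
Since ||x|| > R, scale = R/||x|| = 4/4.053814 = 0.986725, proj(x) = scale * x
proj(x) = [0.841972, 2.608506, 2.913207]
Step 3: Dot product.
a^T * proj(x) = 0*0.841972 - 1*2.608506 + 4*2.913207 = 9.0443


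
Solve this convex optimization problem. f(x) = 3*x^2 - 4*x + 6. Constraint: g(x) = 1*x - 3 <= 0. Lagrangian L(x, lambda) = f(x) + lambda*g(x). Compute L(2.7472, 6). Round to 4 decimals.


Step 1: Evaluate f(x).
f(2.7472) = 3*2.7472^2 - 4*2.7472 + 6 = 17.6525
Step 2: Evaluate g(x).
g(2.7472) = 1*2.7472 - 3 = -0.2528
Step 3: Compute Lagrangian.
L = 17.6525 + 6*-0.2528 = 16.1357


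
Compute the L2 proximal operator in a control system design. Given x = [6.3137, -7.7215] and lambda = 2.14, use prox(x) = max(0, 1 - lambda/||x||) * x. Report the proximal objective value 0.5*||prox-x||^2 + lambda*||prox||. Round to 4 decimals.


Step 1: Compute ||x||.
||x|| = 9.9742
Step 2: Compute scaling factor.
scale = max(0, 1 - 2.14/9.9742) = 0.7854
Step 3: prox(x) = [4.9591, -6.0648]
||prox(x)|| = 7.8342
Step 4: Proximal objective.
0.5*||prox-x||^2 = 2.2898
lambda*||prox|| = 16.7652
Total = 19.055


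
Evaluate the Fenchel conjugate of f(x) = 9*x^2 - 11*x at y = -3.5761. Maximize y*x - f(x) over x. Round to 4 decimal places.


f*(y) = sup_x {y*x - a*x^2 - b*x} = sup_x {(y-b)*x - a*x^2}
FOC: (y - b) - 2a*x = 0 => x* = (y - b)/(2a)
x* = (-3.5761 + 11)/(2*9) = 0.4124
f*(-3.5761) = (y-b)^2/(4a) = (-3.5761 + 11)^2/(4*9)
= 55.1143/36 = 1.531


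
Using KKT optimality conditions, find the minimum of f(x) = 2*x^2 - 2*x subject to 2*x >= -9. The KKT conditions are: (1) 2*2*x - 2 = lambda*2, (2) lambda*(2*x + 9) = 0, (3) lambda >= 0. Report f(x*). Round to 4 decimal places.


Step 1: Try lambda = 0 (constraint inactive).
Stationarity: 2*2*x - 2 = 0
x* = 2/(2*2) = 0.5
Check constraint: 2*0.5 = 1.0 >= -9 -- satisfied.
Step 2: Compute optimal value.
f(x*) = 2*0.5^2 - 2*0.5 = -0.5


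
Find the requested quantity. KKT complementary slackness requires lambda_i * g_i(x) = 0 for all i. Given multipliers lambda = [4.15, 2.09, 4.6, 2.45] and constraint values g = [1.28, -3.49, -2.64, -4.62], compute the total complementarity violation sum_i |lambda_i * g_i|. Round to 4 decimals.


KKT complementary slackness check:
lambda_1 * g_1 = 4.15 * 1.28 = 5.312
lambda_2 * g_2 = 2.09 * -3.49 = -7.2941
lambda_3 * g_3 = 4.6 * -2.64 = -12.144
lambda_4 * g_4 = 2.45 * -4.62 = -11.319
Total violation = 5.312 + 7.2941 + 12.144 + 11.319 = 36.0691
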